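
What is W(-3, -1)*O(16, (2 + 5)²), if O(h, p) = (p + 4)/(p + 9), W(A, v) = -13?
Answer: -689/58 ≈ -11.879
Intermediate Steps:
O(h, p) = (4 + p)/(9 + p)
W(-3, -1)*O(16, (2 + 5)²) = -13*(4 + (2 + 5)²)/(9 + (2 + 5)²) = -13*(4 + 7²)/(9 + 7²) = -13*(4 + 49)/(9 + 49) = -13*53/58 = -689/58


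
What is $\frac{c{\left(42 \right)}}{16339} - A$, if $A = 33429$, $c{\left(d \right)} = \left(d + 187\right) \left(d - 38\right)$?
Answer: $- \frac{546195515}{16339} \approx -33429.0$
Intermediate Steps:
$c{\left(d \right)} = \left(-38 + d\right) \left(187 + d\right)$ ($c{\left(d \right)} = \left(187 + d\right) \left(-38 + d\right) = \left(-38 + d\right) \left(187 + d\right)$)
$\frac{c{\left(42 \right)}}{16339} - A = \frac{-7106 + 42^{2} + 149 \cdot 42}{16339} - 33429 = \left(-7106 + 1764 + 6258\right) \frac{1}{16339} - 33429 = 916 \cdot \frac{1}{16339} - 33429 = \frac{916}{16339} - 33429 = - \frac{546195515}{16339}$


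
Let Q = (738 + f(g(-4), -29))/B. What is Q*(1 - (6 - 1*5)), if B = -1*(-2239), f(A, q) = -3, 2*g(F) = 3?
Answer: 0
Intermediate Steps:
g(F) = 3/2 (g(F) = (1/2)*3 = 3/2)
B = 2239
Q = 735/2239 (Q = (738 - 3)/2239 = 735*(1/2239) = 735/2239 ≈ 0.32827)
Q*(1 - (6 - 1*5)) = 735*(1 - (6 - 1*5))/2239 = 735*(1 - (6 - 5))/2239 = 735*(1 - 1*1)/2239 = 735*(1 - 1)/2239 = (735/2239)*0 = 0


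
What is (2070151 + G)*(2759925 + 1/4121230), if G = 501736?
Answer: 29253377546050596137/4121230 ≈ 7.0982e+12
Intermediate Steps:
(2070151 + G)*(2759925 + 1/4121230) = (2070151 + 501736)*(2759925 + 1/4121230) = 2571887*(2759925 + 1/4121230) = 2571887*(11374285707751/4121230) = 29253377546050596137/4121230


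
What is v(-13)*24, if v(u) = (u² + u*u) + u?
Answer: 7800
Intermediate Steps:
v(u) = u + 2*u² (v(u) = (u² + u²) + u = 2*u² + u = u + 2*u²)
v(-13)*24 = -13*(1 + 2*(-13))*24 = -13*(1 - 26)*24 = -13*(-25)*24 = 325*24 = 7800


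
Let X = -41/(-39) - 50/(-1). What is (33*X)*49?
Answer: 1073149/13 ≈ 82550.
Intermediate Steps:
X = 1991/39 (X = -41*(-1/39) - 50*(-1) = 41/39 + 50 = 1991/39 ≈ 51.051)
(33*X)*49 = (33*(1991/39))*49 = (21901/13)*49 = 1073149/13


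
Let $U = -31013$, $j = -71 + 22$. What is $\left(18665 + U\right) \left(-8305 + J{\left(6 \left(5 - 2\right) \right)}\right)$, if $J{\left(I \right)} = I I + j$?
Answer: $99154440$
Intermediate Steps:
$j = -49$
$J{\left(I \right)} = -49 + I^{2}$ ($J{\left(I \right)} = I I - 49 = I^{2} - 49 = -49 + I^{2}$)
$\left(18665 + U\right) \left(-8305 + J{\left(6 \left(5 - 2\right) \right)}\right) = \left(18665 - 31013\right) \left(-8305 - \left(49 - \left(6 \left(5 - 2\right)\right)^{2}\right)\right) = - 12348 \left(-8305 - \left(49 - \left(6 \cdot 3\right)^{2}\right)\right) = - 12348 \left(-8305 - \left(49 - 18^{2}\right)\right) = - 12348 \left(-8305 + \left(-49 + 324\right)\right) = - 12348 \left(-8305 + 275\right) = \left(-12348\right) \left(-8030\right) = 99154440$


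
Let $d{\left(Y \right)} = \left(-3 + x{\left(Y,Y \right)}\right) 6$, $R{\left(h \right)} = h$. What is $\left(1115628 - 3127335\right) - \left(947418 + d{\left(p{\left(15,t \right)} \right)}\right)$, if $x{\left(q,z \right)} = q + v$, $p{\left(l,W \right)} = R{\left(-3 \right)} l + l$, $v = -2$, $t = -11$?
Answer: $-2958915$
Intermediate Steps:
$p{\left(l,W \right)} = - 2 l$ ($p{\left(l,W \right)} = - 3 l + l = - 2 l$)
$x{\left(q,z \right)} = -2 + q$ ($x{\left(q,z \right)} = q - 2 = -2 + q$)
$d{\left(Y \right)} = -30 + 6 Y$ ($d{\left(Y \right)} = \left(-3 + \left(-2 + Y\right)\right) 6 = \left(-5 + Y\right) 6 = -30 + 6 Y$)
$\left(1115628 - 3127335\right) - \left(947418 + d{\left(p{\left(15,t \right)} \right)}\right) = \left(1115628 - 3127335\right) - \left(947388 + 6 \left(-2\right) 15\right) = -2011707 - \left(947388 - 180\right) = -2011707 - 947208 = -2958915$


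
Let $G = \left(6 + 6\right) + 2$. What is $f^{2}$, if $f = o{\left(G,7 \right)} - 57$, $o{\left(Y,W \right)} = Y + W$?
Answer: $1296$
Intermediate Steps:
$G = 14$ ($G = 12 + 2 = 14$)
$o{\left(Y,W \right)} = W + Y$
$f = -36$ ($f = \left(7 + 14\right) - 57 = 21 - 57 = -36$)
$f^{2} = \left(-36\right)^{2} = 1296$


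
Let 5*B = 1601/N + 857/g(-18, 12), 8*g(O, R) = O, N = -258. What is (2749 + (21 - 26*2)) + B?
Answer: 10219049/3870 ≈ 2640.6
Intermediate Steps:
g(O, R) = O/8
B = -299611/3870 (B = (1601/(-258) + 857/(((⅛)*(-18))))/5 = (1601*(-1/258) + 857/(-9/4))/5 = (-1601/258 + 857*(-4/9))/5 = (-1601/258 - 3428/9)/5 = (⅕)*(-299611/774) = -299611/3870 ≈ -77.419)
(2749 + (21 - 26*2)) + B = (2749 + (21 - 26*2)) - 299611/3870 = (2749 + (21 - 52)) - 299611/3870 = (2749 - 31) - 299611/3870 = 2718 - 299611/3870 = 10219049/3870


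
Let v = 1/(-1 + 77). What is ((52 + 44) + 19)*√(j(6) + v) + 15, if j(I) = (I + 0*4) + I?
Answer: 15 + 115*√17347/38 ≈ 413.59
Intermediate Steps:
v = 1/76 ≈ 0.013158
j(I) = 2*I (j(I) = (I + 0) + I = I + I = 2*I)
((52 + 44) + 19)*√(j(6) + v) + 15 = ((52 + 44) + 19)*√(2*6 + 1/76) + 15 = (96 + 19)*√(12 + 1/76) + 15 = 115*√(913/76) + 15 = 115*(√17347/38) + 15 = 115*√17347/38 + 15 = 15 + 115*√17347/38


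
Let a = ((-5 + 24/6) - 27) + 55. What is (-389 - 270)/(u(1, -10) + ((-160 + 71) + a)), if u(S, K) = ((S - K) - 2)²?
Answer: -659/19 ≈ -34.684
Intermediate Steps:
a = 27 (a = ((-5 + 24*(⅙)) - 27) + 55 = ((-5 + 4) - 27) + 55 = (-1 - 27) + 55 = -28 + 55 = 27)
u(S, K) = (-2 + S - K)²
(-389 - 270)/(u(1, -10) + ((-160 + 71) + a)) = (-389 - 270)/((2 - 10 - 1*1)² + ((-160 + 71) + 27)) = -659/((2 - 10 - 1)² + (-89 + 27)) = -659/((-9)² - 62) = -659/(81 - 62) = -659/19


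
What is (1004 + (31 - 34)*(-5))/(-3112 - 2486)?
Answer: -1019/5598 ≈ -0.18203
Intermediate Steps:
(1004 + (31 - 34)*(-5))/(-3112 - 2486) = (1004 - 3*(-5))/(-5598) = (1004 + 15)*(-1/5598) = 1019*(-1/5598) = -1019/5598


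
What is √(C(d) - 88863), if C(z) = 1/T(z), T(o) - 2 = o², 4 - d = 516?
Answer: I*√6106712040893562/262146 ≈ 298.1*I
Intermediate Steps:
d = -512 (d = 4 - 1*516 = 4 - 516 = -512)
T(o) = 2 + o²
C(z) = 1/(2 + z²)
√(C(d) - 88863) = √(1/(2 + (-512)²) - 88863) = √(1/(2 + 262144) - 88863) = √(1/262146 - 88863) = √(-23295079997/262146) = I*√6106712040893562/262146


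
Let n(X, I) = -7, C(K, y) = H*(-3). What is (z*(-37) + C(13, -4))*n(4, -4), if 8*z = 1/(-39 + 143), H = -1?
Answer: -17213/832 ≈ -20.689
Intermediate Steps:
C(K, y) = 3 (C(K, y) = -1*(-3) = 3)
z = 1/832 (z = 1/(8*(-39 + 143)) = (⅛)/104 = (⅛)*(1/104) = 1/832 ≈ 0.0012019)
(z*(-37) + C(13, -4))*n(4, -4) = ((1/832)*(-37) + 3)*(-7) = (-37/832 + 3)*(-7) = (2459/832)*(-7) = -17213/832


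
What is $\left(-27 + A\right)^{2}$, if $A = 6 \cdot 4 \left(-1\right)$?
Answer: $2601$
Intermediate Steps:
$A = -24$ ($A = 24 \left(-1\right) = -24$)
$\left(-27 + A\right)^{2} = \left(-27 - 24\right)^{2} = \left(-51\right)^{2} = 2601$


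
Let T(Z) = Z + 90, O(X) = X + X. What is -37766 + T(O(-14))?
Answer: -37704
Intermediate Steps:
O(X) = 2*X
T(Z) = 90 + Z
-37766 + T(O(-14)) = -37766 + (90 + 2*(-14)) = -37766 + (90 - 28) = -37766 + 62 = -37704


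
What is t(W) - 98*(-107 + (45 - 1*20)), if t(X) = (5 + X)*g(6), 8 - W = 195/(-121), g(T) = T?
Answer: 982964/121 ≈ 8123.7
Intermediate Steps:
W = 1163/121 (W = 8 - 195/(-121) = 8 - 195*(-1)/121 = 8 - 1*(-195/121) = 8 + 195/121 = 1163/121 ≈ 9.6116)
t(X) = 30 + 6*X (t(X) = (5 + X)*6 = 30 + 6*X)
t(W) - 98*(-107 + (45 - 1*20)) = (30 + 6*(1163/121)) - 98*(-107 + (45 - 1*20)) = (30 + 6978/121) - 98*(-107 + (45 - 20)) = 10608/121 - 98*(-107 + 25) = 10608/121 - 98*(-82) = 10608/121 - 1*(-8036) = 10608/121 + 8036 = 982964/121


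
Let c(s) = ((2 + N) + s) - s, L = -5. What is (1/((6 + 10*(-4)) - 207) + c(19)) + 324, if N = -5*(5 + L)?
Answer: 78565/241 ≈ 326.00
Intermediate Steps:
N = 0 (N = -5*(5 - 5) = -5*0 = 0)
c(s) = 2 (c(s) = ((2 + 0) + s) - s = (2 + s) - s = 2)
(1/((6 + 10*(-4)) - 207) + c(19)) + 324 = (1/((6 + 10*(-4)) - 207) + 2) + 324 = (1/((6 - 40) - 207) + 2) + 324 = (1/(-34 - 207) + 2) + 324 = (1/(-241) + 2) + 324 = (-1/241 + 2) + 324 = 481/241 + 324 = 78565/241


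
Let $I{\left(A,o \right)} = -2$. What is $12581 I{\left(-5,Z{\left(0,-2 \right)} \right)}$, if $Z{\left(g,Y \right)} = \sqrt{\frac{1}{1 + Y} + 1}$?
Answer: $-25162$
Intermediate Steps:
$Z{\left(g,Y \right)} = \sqrt{1 + \frac{1}{1 + Y}}$
$12581 I{\left(-5,Z{\left(0,-2 \right)} \right)} = 12581 \left(-2\right) = -25162$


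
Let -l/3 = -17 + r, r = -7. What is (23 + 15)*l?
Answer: 2736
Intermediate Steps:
l = 72 (l = -3*(-17 - 7) = -3*(-24) = 72)
(23 + 15)*l = (23 + 15)*72 = 38*72 = 2736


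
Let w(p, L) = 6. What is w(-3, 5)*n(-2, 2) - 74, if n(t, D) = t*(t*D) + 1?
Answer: -20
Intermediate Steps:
n(t, D) = 1 + D*t² (n(t, D) = t*(D*t) + 1 = D*t² + 1 = 1 + D*t²)
w(-3, 5)*n(-2, 2) - 74 = 6*(1 + 2*(-2)²) - 74 = 6*(1 + 2*4) - 74 = 6*(1 + 8) - 74 = 6*9 - 74 = 54 - 74 = -20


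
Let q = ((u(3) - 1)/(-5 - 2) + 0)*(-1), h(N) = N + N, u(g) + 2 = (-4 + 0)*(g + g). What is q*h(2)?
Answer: -108/7 ≈ -15.429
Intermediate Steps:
u(g) = -2 - 8*g (u(g) = -2 + (-4 + 0)*(g + g) = -2 - 8*g)
h(N) = 2*N
q = -27/7 (q = (((-2 - 8*3) - 1)/(-5 - 2) + 0)*(-1) = (((-2 - 24) - 1)/(-7) + 0)*(-1) = ((-26 - 1)*(-⅐) + 0)*(-1) = (-27*(-⅐) + 0)*(-1) = (27/7 + 0)*(-1) = (27/7)*(-1) = -27/7 ≈ -3.8571)
q*h(2) = -54*2/7 = -27/7*4 = -108/7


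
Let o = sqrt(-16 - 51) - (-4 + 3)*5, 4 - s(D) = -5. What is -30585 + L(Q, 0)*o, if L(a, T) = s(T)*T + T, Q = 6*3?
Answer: -30585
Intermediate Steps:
Q = 18
s(D) = 9 (s(D) = 4 - 1*(-5) = 4 + 5 = 9)
L(a, T) = 10*T (L(a, T) = 9*T + T = 10*T)
o = 5 + I*sqrt(67) (o = sqrt(-67) - (-1)*5 = I*sqrt(67) - 1*(-5) = I*sqrt(67) + 5 = 5 + I*sqrt(67) ≈ 5.0 + 8.1853*I)
-30585 + L(Q, 0)*o = -30585 + (10*0)*(5 + I*sqrt(67)) = -30585 + 0*(5 + I*sqrt(67)) = -30585 + 0 = -30585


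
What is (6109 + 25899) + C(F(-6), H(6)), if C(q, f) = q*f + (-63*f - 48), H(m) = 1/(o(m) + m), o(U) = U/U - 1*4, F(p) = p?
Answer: 31937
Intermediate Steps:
o(U) = -3 (o(U) = 1 - 4 = -3)
H(m) = 1/(-3 + m)
C(q, f) = -48 - 63*f + f*q (C(q, f) = f*q + (-48 - 63*f) = -48 - 63*f + f*q)
(6109 + 25899) + C(F(-6), H(6)) = (6109 + 25899) + (-48 - 63/(-3 + 6) - 6/(-3 + 6)) = 32008 + (-48 - 63/3 - 6/3) = 32008 + (-48 - 63*1/3 + (1/3)*(-6)) = 32008 + (-48 - 21 - 2) = 32008 - 71 = 31937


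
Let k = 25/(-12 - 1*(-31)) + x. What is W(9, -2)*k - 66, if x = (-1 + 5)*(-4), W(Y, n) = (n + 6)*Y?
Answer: -11298/19 ≈ -594.63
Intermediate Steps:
W(Y, n) = Y*(6 + n) (W(Y, n) = (6 + n)*Y = Y*(6 + n))
x = -16 (x = 4*(-4) = -16)
k = -279/19 (k = 25/(-12 - 1*(-31)) - 16 = 25/(-12 + 31) - 16 = 25/19 - 16 = -279/19 ≈ -14.684)
W(9, -2)*k - 66 = (9*(6 - 2))*(-279/19) - 66 = (9*4)*(-279/19) - 66 = 36*(-279/19) - 66 = -10044/19 - 66 = -11298/19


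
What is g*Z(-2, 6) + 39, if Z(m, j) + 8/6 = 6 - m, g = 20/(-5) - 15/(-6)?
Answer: 29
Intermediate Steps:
g = -3/2 (g = 20*(-⅕) - 15*(-⅙) = -4 + 5/2 = -3/2 ≈ -1.5000)
Z(m, j) = 14/3 - m (Z(m, j) = -4/3 + (6 - m) = 14/3 - m)
g*Z(-2, 6) + 39 = -3*(14/3 - 1*(-2))/2 + 39 = -3*(14/3 + 2)/2 + 39 = -3/2*20/3 + 39 = -10 + 39 = 29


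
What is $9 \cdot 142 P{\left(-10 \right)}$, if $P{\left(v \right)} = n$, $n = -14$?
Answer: $-17892$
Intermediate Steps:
$P{\left(v \right)} = -14$
$9 \cdot 142 P{\left(-10 \right)} = 9 \cdot 142 \left(-14\right) = 1278 \left(-14\right) = -17892$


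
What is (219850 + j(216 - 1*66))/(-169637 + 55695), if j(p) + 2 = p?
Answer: -109999/56971 ≈ -1.9308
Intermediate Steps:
j(p) = -2 + p
(219850 + j(216 - 1*66))/(-169637 + 55695) = (219850 + (-2 + (216 - 1*66)))/(-169637 + 55695) = (219850 + (-2 + (216 - 66)))/(-113942) = (219850 + (-2 + 150))*(-1/113942) = (219850 + 148)*(-1/113942) = 219998*(-1/113942) = -109999/56971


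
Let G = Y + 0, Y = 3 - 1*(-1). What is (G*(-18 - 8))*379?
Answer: -39416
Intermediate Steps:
Y = 4 (Y = 3 + 1 = 4)
G = 4 (G = 4 + 0 = 4)
(G*(-18 - 8))*379 = (4*(-18 - 8))*379 = (4*(-26))*379 = -104*379 = -39416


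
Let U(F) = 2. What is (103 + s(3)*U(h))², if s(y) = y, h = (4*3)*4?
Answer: 11881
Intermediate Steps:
h = 48 (h = 12*4 = 48)
(103 + s(3)*U(h))² = (103 + 3*2)² = (103 + 6)² = 109² = 11881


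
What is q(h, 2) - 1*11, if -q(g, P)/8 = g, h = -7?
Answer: 45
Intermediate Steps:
q(g, P) = -8*g
q(h, 2) - 1*11 = -8*(-7) - 1*11 = 56 - 11 = 45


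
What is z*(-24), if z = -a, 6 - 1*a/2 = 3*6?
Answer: -576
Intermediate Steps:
a = -24 (a = 12 - 6*6 = 12 - 2*18 = 12 - 36 = -24)
z = 24 (z = -1*(-24) = 24)
z*(-24) = 24*(-24) = -576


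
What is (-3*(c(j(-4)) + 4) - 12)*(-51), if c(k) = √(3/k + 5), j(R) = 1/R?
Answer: 1224 + 153*I*√7 ≈ 1224.0 + 404.8*I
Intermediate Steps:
j(R) = 1/R
c(k) = √(5 + 3/k)
(-3*(c(j(-4)) + 4) - 12)*(-51) = (-3*(√(5 + 3/(1/(-4))) + 4) - 12)*(-51) = (-3*(√(5 + 3/(-¼)) + 4) - 12)*(-51) = (-3*(√(5 + 3*(-4)) + 4) - 12)*(-51) = (-3*(√(5 - 12) + 4) - 12)*(-51) = (-3*(√(-7) + 4) - 12)*(-51) = (-3*(I*√7 + 4) - 12)*(-51) = (-3*(4 + I*√7) - 12)*(-51) = ((-12 - 3*I*√7) - 12)*(-51) = (-24 - 3*I*√7)*(-51) = 1224 + 153*I*√7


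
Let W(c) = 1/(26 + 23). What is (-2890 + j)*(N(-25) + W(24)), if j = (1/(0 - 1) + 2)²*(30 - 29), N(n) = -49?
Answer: 6933600/49 ≈ 1.4150e+5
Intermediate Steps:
W(c) = 1/49
j = 1 (j = (1/(-1) + 2)²*1 = (-1 + 2)²*1 = 1²*1 = 1*1 = 1)
(-2890 + j)*(N(-25) + W(24)) = (-2890 + 1)*(-49 + 1/49) = -2889*(-2400/49) = 6933600/49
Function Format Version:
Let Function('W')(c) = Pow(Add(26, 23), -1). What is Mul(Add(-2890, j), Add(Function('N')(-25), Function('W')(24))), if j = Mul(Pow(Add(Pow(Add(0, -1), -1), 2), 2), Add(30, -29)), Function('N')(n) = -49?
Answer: Rational(6933600, 49) ≈ 1.4150e+5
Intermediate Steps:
Function('W')(c) = Rational(1, 49) (Function('W')(c) = Pow(49, -1) = Rational(1, 49))
j = 1 (j = Mul(Pow(Add(Pow(-1, -1), 2), 2), 1) = Mul(Pow(Add(-1, 2), 2), 1) = Mul(Pow(1, 2), 1) = Mul(1, 1) = 1)
Mul(Add(-2890, j), Add(Function('N')(-25), Function('W')(24))) = Mul(Add(-2890, 1), Add(-49, Rational(1, 49))) = Mul(-2889, Rational(-2400, 49)) = Rational(6933600, 49)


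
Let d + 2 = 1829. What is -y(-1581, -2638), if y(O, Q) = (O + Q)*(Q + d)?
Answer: -3421609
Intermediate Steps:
d = 1827 (d = -2 + 1829 = 1827)
y(O, Q) = (1827 + Q)*(O + Q) (y(O, Q) = (O + Q)*(Q + 1827) = (O + Q)*(1827 + Q) = (1827 + Q)*(O + Q))
-y(-1581, -2638) = -((-2638)**2 + 1827*(-1581) + 1827*(-2638) - 1581*(-2638)) = -(6959044 - 2888487 - 4819626 + 4170678) = -1*3421609 = -3421609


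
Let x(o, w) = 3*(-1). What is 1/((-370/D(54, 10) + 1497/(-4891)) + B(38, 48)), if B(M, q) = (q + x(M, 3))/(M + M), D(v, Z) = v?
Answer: -10036332/65896739 ≈ -0.15230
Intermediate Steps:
x(o, w) = -3
B(M, q) = (-3 + q)/(2*M) (B(M, q) = (q - 3)/(M + M) = (-3 + q)/((2*M)) = (-3 + q)*(1/(2*M)) = (-3 + q)/(2*M))
1/((-370/D(54, 10) + 1497/(-4891)) + B(38, 48)) = 1/((-370/54 + 1497/(-4891)) + (½)*(-3 + 48)/38) = 1/((-370*1/54 + 1497*(-1/4891)) + (½)*(1/38)*45) = 1/((-185/27 - 1497/4891) + 45/76) = 1/(-945254/132057 + 45/76) = 1/(-65896739/10036332) = -10036332/65896739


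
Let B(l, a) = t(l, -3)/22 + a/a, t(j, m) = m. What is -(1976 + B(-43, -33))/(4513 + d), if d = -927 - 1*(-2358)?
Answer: -43491/130768 ≈ -0.33258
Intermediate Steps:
B(l, a) = 19/22 (B(l, a) = -3/22 + a/a = -3*1/22 + 1 = -3/22 + 1 = 19/22)
d = 1431 (d = -927 + 2358 = 1431)
-(1976 + B(-43, -33))/(4513 + d) = -(1976 + 19/22)/(4513 + 1431) = -43491/(22*5944) = -1*43491/130768 = -43491/130768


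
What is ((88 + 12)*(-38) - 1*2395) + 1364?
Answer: -4831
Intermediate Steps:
((88 + 12)*(-38) - 1*2395) + 1364 = (100*(-38) - 2395) + 1364 = (-3800 - 2395) + 1364 = -6195 + 1364 = -4831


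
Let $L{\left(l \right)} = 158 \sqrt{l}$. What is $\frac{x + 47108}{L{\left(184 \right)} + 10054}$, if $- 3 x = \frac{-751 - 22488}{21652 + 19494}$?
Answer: $\frac{29231706109661}{5955237919260} - \frac{459380302897 \sqrt{46}}{2977618959630} \approx 3.8622$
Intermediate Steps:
$x = \frac{23239}{123438}$ ($x = - \frac{\left(-751 - 22488\right) \frac{1}{21652 + 19494}}{3} = - \frac{\left(-23239\right) \frac{1}{41146}}{3} = \left(- \frac{1}{3}\right) \left(- \frac{23239}{41146}\right) = \frac{23239}{123438} \approx 0.18826$)
$\frac{x + 47108}{L{\left(184 \right)} + 10054} = \frac{\frac{23239}{123438} + 47108}{158 \sqrt{184} + 10054} = \frac{5814940543}{123438 \left(158 \cdot 2 \sqrt{46} + 10054\right)} = \frac{5814940543}{123438 \left(316 \sqrt{46} + 10054\right)} = \frac{5814940543}{123438 \left(10054 + 316 \sqrt{46}\right)}$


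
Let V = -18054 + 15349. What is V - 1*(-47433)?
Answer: 44728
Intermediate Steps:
V = -2705
V - 1*(-47433) = -2705 - 1*(-47433) = -2705 + 47433 = 44728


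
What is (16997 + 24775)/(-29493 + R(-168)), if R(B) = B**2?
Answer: -13924/423 ≈ -32.917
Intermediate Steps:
(16997 + 24775)/(-29493 + R(-168)) = (16997 + 24775)/(-29493 + (-168)**2) = 41772/(-29493 + 28224) = 41772/(-1269) = 41772*(-1/1269) = -13924/423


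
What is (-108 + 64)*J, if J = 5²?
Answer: -1100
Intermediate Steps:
J = 25
(-108 + 64)*J = (-108 + 64)*25 = -44*25 = -1100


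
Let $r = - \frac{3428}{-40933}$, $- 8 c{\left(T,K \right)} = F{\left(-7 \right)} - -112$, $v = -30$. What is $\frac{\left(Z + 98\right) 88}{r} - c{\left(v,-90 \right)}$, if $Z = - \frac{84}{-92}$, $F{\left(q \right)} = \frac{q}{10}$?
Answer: $\frac{163917670343}{1576880} \approx 1.0395 \cdot 10^{5}$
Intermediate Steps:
$F{\left(q \right)} = \frac{q}{10}$ ($F{\left(q \right)} = q \frac{1}{10} = \frac{q}{10}$)
$c{\left(T,K \right)} = - \frac{1113}{80}$ ($c{\left(T,K \right)} = - \frac{\frac{1}{10} \left(-7\right) - -112}{8} = - \frac{- \frac{7}{10} + 112}{8} = \left(- \frac{1}{8}\right) \frac{1113}{10} = - \frac{1113}{80}$)
$r = \frac{3428}{40933}$ ($r = \left(-3428\right) \left(- \frac{1}{40933}\right) = \frac{3428}{40933} \approx 0.083747$)
$Z = \frac{21}{23}$ ($Z = \left(-84\right) \left(- \frac{1}{92}\right) = \frac{21}{23} \approx 0.91304$)
$\frac{\left(Z + 98\right) 88}{r} - c{\left(v,-90 \right)} = \frac{\left(\frac{21}{23} + 98\right) 88}{\frac{3428}{40933}} - - \frac{1113}{80} = \frac{2275}{23} \cdot 88 \cdot \frac{40933}{3428} + \frac{1113}{80} = \frac{200200}{23} \cdot \frac{40933}{3428} + \frac{1113}{80} = \frac{2048696650}{19711} + \frac{1113}{80} = \frac{163917670343}{1576880}$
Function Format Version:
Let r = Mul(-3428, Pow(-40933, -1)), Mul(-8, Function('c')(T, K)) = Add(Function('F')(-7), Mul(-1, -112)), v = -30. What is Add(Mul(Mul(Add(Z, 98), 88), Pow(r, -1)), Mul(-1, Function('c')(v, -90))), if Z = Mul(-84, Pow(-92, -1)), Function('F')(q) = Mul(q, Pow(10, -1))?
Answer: Rational(163917670343, 1576880) ≈ 1.0395e+5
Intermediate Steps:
Function('F')(q) = Mul(Rational(1, 10), q) (Function('F')(q) = Mul(q, Rational(1, 10)) = Mul(Rational(1, 10), q))
Function('c')(T, K) = Rational(-1113, 80) (Function('c')(T, K) = Mul(Rational(-1, 8), Add(Mul(Rational(1, 10), -7), Mul(-1, -112))) = Mul(Rational(-1, 8), Add(Rational(-7, 10), 112)) = Mul(Rational(-1, 8), Rational(1113, 10)) = Rational(-1113, 80))
r = Rational(3428, 40933) (r = Mul(-3428, Rational(-1, 40933)) = Rational(3428, 40933) ≈ 0.083747)
Z = Rational(21, 23) (Z = Mul(-84, Rational(-1, 92)) = Rational(21, 23) ≈ 0.91304)
Add(Mul(Mul(Add(Z, 98), 88), Pow(r, -1)), Mul(-1, Function('c')(v, -90))) = Add(Mul(Mul(Add(Rational(21, 23), 98), 88), Pow(Rational(3428, 40933), -1)), Mul(-1, Rational(-1113, 80))) = Add(Mul(Mul(Rational(2275, 23), 88), Rational(40933, 3428)), Rational(1113, 80)) = Add(Mul(Rational(200200, 23), Rational(40933, 3428)), Rational(1113, 80)) = Add(Rational(2048696650, 19711), Rational(1113, 80)) = Rational(163917670343, 1576880)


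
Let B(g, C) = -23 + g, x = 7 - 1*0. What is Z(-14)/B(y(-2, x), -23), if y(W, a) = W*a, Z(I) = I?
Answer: 14/37 ≈ 0.37838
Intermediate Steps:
x = 7 (x = 7 + 0 = 7)
Z(-14)/B(y(-2, x), -23) = -14/(-23 - 2*7) = -14/(-23 - 14) = -14/(-37) = -14*(-1/37) = 14/37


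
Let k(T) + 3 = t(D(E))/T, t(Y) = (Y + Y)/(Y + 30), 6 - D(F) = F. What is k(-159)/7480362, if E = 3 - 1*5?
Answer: -9071/22598173602 ≈ -4.0140e-7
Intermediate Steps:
E = -2 (E = 3 - 5 = -2)
D(F) = 6 - F
t(Y) = 2*Y/(30 + Y) (t(Y) = (2*Y)/(30 + Y) = 2*Y/(30 + Y))
k(T) = -3 + 8/(19*T) (k(T) = -3 + (2*(6 - 1*(-2))/(30 + (6 - 1*(-2))))/T = -3 + (2*(6 + 2)/(30 + (6 + 2)))/T = -3 + (2*8/(30 + 8))/T = -3 + (2*8/38)/T = -3 + (2*8*(1/38))/T = -3 + 8/(19*T))
k(-159)/7480362 = (-3 + (8/19)/(-159))/7480362 = (-3 + (8/19)*(-1/159))*(1/7480362) = (-3 - 8/3021)*(1/7480362) = -9071/3021*1/7480362 = -9071/22598173602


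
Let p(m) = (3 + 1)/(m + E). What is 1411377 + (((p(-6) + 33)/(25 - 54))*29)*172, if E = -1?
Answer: 9840595/7 ≈ 1.4058e+6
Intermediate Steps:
p(m) = 4/(-1 + m) (p(m) = (3 + 1)/(m - 1) = 4/(-1 + m))
1411377 + (((p(-6) + 33)/(25 - 54))*29)*172 = 1411377 + (((4/(-1 - 6) + 33)/(25 - 54))*29)*172 = 1411377 + (((4/(-7) + 33)/(-29))*29)*172 = 1411377 + (((4*(-1/7) + 33)*(-1/29))*29)*172 = 1411377 + (((-4/7 + 33)*(-1/29))*29)*172 = 1411377 + (((227/7)*(-1/29))*29)*172 = 1411377 - 227/203*29*172 = 1411377 - 227/7*172 = 1411377 - 39044/7 = 9840595/7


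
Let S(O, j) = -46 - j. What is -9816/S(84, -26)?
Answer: 2454/5 ≈ 490.80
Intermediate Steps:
-9816/S(84, -26) = -9816/(-46 - 1*(-26)) = -9816/(-46 + 26) = -9816/(-20) = -9816*(-1/20) = 2454/5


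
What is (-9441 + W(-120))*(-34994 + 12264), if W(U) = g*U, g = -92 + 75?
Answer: 168224730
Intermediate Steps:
g = -17
W(U) = -17*U
(-9441 + W(-120))*(-34994 + 12264) = (-9441 - 17*(-120))*(-34994 + 12264) = (-9441 + 2040)*(-22730) = -7401*(-22730) = 168224730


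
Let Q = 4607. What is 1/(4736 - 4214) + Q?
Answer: 2404855/522 ≈ 4607.0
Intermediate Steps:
1/(4736 - 4214) + Q = 1/(4736 - 4214) + 4607 = 1/522 + 4607 = 2404855/522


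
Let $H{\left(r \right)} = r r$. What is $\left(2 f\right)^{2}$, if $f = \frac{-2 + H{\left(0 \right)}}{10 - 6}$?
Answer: $1$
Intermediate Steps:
$H{\left(r \right)} = r^{2}$
$f = - \frac{1}{2}$ ($f = \frac{-2 + 0^{2}}{10 - 6} = \frac{-2 + 0}{4} = \left(-2\right) \frac{1}{4} = - \frac{1}{2} \approx -0.5$)
$\left(2 f\right)^{2} = \left(2 \left(- \frac{1}{2}\right)\right)^{2} = \left(-1\right)^{2} = 1$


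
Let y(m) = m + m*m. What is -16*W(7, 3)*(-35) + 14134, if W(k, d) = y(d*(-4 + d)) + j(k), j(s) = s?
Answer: 21414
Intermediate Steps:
y(m) = m + m²
W(k, d) = k + d*(1 + d*(-4 + d))*(-4 + d) (W(k, d) = (d*(-4 + d))*(1 + d*(-4 + d)) + k = d*(1 + d*(-4 + d))*(-4 + d) + k = k + d*(1 + d*(-4 + d))*(-4 + d))
-16*W(7, 3)*(-35) + 14134 = -16*(7 + 3*(1 + 3*(-4 + 3))*(-4 + 3))*(-35) + 14134 = -16*(7 + 3*(1 + 3*(-1))*(-1))*(-35) + 14134 = -16*(7 + 3*(1 - 3)*(-1))*(-35) + 14134 = -16*(7 + 3*(-2)*(-1))*(-35) + 14134 = -16*(7 + 6)*(-35) + 14134 = -16*13*(-35) + 14134 = -208*(-35) + 14134 = 7280 + 14134 = 21414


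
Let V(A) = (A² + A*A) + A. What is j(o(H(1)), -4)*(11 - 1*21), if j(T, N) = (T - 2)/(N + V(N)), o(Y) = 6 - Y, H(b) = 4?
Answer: 0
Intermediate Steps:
V(A) = A + 2*A² (V(A) = (A² + A²) + A = 2*A² + A = A + 2*A²)
j(T, N) = (-2 + T)/(N + N*(1 + 2*N)) (j(T, N) = (T - 2)/(N + N*(1 + 2*N)) = (-2 + T)/(N + N*(1 + 2*N)))
j(o(H(1)), -4)*(11 - 1*21) = ((½)*(-2 + (6 - 1*4))/(-4*(1 - 4)))*(11 - 1*21) = ((½)*(-¼)*(-2 + (6 - 4))/(-3))*(11 - 21) = ((½)*(-¼)*(-⅓)*(-2 + 2))*(-10) = ((½)*(-¼)*(-⅓)*0)*(-10) = 0*(-10) = 0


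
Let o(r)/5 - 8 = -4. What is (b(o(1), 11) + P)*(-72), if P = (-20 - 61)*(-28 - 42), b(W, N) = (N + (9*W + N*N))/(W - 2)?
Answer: -409488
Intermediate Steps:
o(r) = 20 (o(r) = 40 + 5*(-4) = 40 - 20 = 20)
b(W, N) = (N + N² + 9*W)/(-2 + W) (b(W, N) = (N + (9*W + N²))/(-2 + W) = (N + (N² + 9*W))/(-2 + W) = (N + N² + 9*W)/(-2 + W))
P = 5670 (P = -81*(-70) = 5670)
(b(o(1), 11) + P)*(-72) = ((11 + 11² + 9*20)/(-2 + 20) + 5670)*(-72) = ((11 + 121 + 180)/18 + 5670)*(-72) = ((1/18)*312 + 5670)*(-72) = (52/3 + 5670)*(-72) = (17062/3)*(-72) = -409488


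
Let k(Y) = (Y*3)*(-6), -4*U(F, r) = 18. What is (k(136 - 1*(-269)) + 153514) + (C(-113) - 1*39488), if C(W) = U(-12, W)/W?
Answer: 24122345/226 ≈ 1.0674e+5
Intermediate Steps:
U(F, r) = -9/2 (U(F, r) = -1/4*18 = -9/2)
k(Y) = -18*Y (k(Y) = (3*Y)*(-6) = -18*Y)
C(W) = -9/(2*W)
(k(136 - 1*(-269)) + 153514) + (C(-113) - 1*39488) = (-18*(136 - 1*(-269)) + 153514) + (-9/2/(-113) - 1*39488) = (-18*(136 + 269) + 153514) + (-9/2*(-1/113) - 39488) = (-18*405 + 153514) + (9/226 - 39488) = (-7290 + 153514) - 8924279/226 = 146224 - 8924279/226 = 24122345/226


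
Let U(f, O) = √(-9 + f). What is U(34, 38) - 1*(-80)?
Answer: 85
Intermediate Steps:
U(34, 38) - 1*(-80) = √(-9 + 34) - 1*(-80) = √25 + 80 = 5 + 80 = 85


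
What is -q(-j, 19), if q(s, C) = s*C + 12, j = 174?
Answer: 3294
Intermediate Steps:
q(s, C) = 12 + C*s (q(s, C) = C*s + 12 = 12 + C*s)
-q(-j, 19) = -(12 + 19*(-1*174)) = -(12 + 19*(-174)) = -(12 - 3306) = -1*(-3294) = 3294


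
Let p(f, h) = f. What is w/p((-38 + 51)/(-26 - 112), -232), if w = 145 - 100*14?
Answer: 173190/13 ≈ 13322.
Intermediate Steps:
w = -1255 (w = 145 - 1400 = -1255)
w/p((-38 + 51)/(-26 - 112), -232) = -1255*(-26 - 112)/(-38 + 51) = -1255/(13/(-138)) = -1255/(13*(-1/138)) = -1255/(-13/138) = -1255*(-138/13) = 173190/13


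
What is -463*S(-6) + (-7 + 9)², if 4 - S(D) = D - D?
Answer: -1848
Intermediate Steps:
S(D) = 4 (S(D) = 4 - (D - D) = 4 - 1*0 = 4 + 0 = 4)
-463*S(-6) + (-7 + 9)² = -463*4 + (-7 + 9)² = -1852 + 2² = -1852 + 4 = -1848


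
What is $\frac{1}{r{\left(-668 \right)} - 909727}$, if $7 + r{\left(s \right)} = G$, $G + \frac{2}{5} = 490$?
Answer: $- \frac{5}{4546222} \approx -1.0998 \cdot 10^{-6}$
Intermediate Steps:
$G = \frac{2448}{5}$ ($G = - \frac{2}{5} + 490 = \frac{2448}{5} \approx 489.6$)
$r{\left(s \right)} = \frac{2413}{5}$ ($r{\left(s \right)} = -7 + \frac{2448}{5} = \frac{2413}{5}$)
$\frac{1}{r{\left(-668 \right)} - 909727} = \frac{1}{\frac{2413}{5} - 909727} = \frac{1}{- \frac{4546222}{5}} = - \frac{5}{4546222}$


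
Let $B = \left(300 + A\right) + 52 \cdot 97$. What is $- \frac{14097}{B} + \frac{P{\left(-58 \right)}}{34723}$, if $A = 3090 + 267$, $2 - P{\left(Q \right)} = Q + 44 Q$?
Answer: $- \frac{466763119}{302124823} \approx -1.5449$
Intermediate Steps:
$P{\left(Q \right)} = 2 - 45 Q$ ($P{\left(Q \right)} = 2 - \left(Q + 44 Q\right) = 2 - 45 Q$)
$A = 3357$
$B = 8701$ ($B = \left(300 + 3357\right) + 52 \cdot 97 = 3657 + 5044 = 8701$)
$- \frac{14097}{B} + \frac{P{\left(-58 \right)}}{34723} = - \frac{14097}{8701} + \frac{2 - -2610}{34723} = \left(-14097\right) \frac{1}{8701} + \left(2 + 2610\right) \frac{1}{34723} = - \frac{14097}{8701} + 2612 \cdot \frac{1}{34723} = - \frac{14097}{8701} + \frac{2612}{34723} = - \frac{466763119}{302124823}$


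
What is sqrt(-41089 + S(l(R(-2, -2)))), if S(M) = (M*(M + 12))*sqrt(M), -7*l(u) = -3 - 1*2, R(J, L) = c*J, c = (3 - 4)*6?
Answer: sqrt(-98654689 + 3115*sqrt(35))/49 ≈ 202.69*I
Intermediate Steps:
c = -6 (c = -1*6 = -6)
R(J, L) = -6*J
l(u) = 5/7 (l(u) = -(-3 - 1*2)/7 = -(-3 - 2)/7 = -1/7*(-5) = 5/7)
S(M) = M**(3/2)*(12 + M) (S(M) = (M*(12 + M))*sqrt(M) = M**(3/2)*(12 + M))
sqrt(-41089 + S(l(R(-2, -2)))) = sqrt(-41089 + (5/7)**(3/2)*(12 + 5/7)) = sqrt(-41089 + (5*sqrt(35)/49)*(89/7)) = sqrt(-41089 + 445*sqrt(35)/343)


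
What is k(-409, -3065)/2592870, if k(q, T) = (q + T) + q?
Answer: -3883/2592870 ≈ -0.0014976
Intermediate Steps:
k(q, T) = T + 2*q (k(q, T) = (T + q) + q = T + 2*q)
k(-409, -3065)/2592870 = (-3065 + 2*(-409))/2592870 = (-3065 - 818)*(1/2592870) = -3883*1/2592870 = -3883/2592870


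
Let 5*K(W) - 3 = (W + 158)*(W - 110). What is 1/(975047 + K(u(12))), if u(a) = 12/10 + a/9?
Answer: 1125/1093046854 ≈ 1.0292e-6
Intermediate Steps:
u(a) = 6/5 + a/9 (u(a) = 12*(⅒) + a*(⅑) = 6/5 + a/9)
K(W) = ⅗ + (-110 + W)*(158 + W)/5 (K(W) = ⅗ + ((W + 158)*(W - 110))/5 = ⅗ + ((158 + W)*(-110 + W))/5 = ⅗ + ((-110 + W)*(158 + W))/5 = ⅗ + (-110 + W)*(158 + W)/5)
1/(975047 + K(u(12))) = 1/(975047 + (-17377/5 + (6/5 + (⅑)*12)²/5 + 48*(6/5 + (⅑)*12)/5)) = 1/(975047 + (-17377/5 + (6/5 + 4/3)²/5 + 48*(6/5 + 4/3)/5)) = 1/(975047 + (-17377/5 + (38/15)²/5 + (48/5)*(38/15))) = 1/(975047 + (-17377/5 + (⅕)*(1444/225) + 608/25)) = 1/(975047 + (-17377/5 + 1444/1125 + 608/25)) = 1/(975047 - 3881021/1125) = 1/(1093046854/1125) = 1125/1093046854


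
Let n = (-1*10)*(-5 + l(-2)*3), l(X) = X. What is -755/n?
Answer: -151/22 ≈ -6.8636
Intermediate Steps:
n = 110 (n = (-1*10)*(-5 - 2*3) = -10*(-5 - 6) = -10*(-11) = 110)
-755/n = -755/110 = -755*1/110 = -151/22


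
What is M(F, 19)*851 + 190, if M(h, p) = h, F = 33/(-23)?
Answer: -1031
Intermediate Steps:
F = -33/23 (F = 33*(-1/23) = -33/23 ≈ -1.4348)
M(F, 19)*851 + 190 = -33/23*851 + 190 = -1221 + 190 = -1031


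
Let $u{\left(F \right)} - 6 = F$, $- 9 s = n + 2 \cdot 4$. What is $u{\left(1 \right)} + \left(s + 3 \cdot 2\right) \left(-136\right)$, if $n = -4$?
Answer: $- \frac{6737}{9} \approx -748.56$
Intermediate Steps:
$s = - \frac{4}{9}$ ($s = - \frac{-4 + 2 \cdot 4}{9} = - \frac{-4 + 8}{9} = \left(- \frac{1}{9}\right) 4 = - \frac{4}{9} \approx -0.44444$)
$u{\left(F \right)} = 6 + F$
$u{\left(1 \right)} + \left(s + 3 \cdot 2\right) \left(-136\right) = \left(6 + 1\right) + \left(- \frac{4}{9} + 3 \cdot 2\right) \left(-136\right) = 7 + \left(- \frac{4}{9} + 6\right) \left(-136\right) = 7 + \frac{50}{9} \left(-136\right) = 7 - \frac{6800}{9} = - \frac{6737}{9}$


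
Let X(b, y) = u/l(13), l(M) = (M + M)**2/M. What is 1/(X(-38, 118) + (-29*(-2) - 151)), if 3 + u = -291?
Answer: -26/2565 ≈ -0.010136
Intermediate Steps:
u = -294 (u = -3 - 291 = -294)
l(M) = 4*M (l(M) = (2*M)**2/M = (4*M**2)/M = 4*M)
X(b, y) = -147/26 (X(b, y) = -294/(4*13) = -294/52 = -294*1/52 = -147/26)
1/(X(-38, 118) + (-29*(-2) - 151)) = 1/(-147/26 + (-29*(-2) - 151)) = 1/(-147/26 + (58 - 151)) = 1/(-147/26 - 93) = 1/(-2565/26) = -26/2565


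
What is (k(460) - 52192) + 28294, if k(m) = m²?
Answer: 187702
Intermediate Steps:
(k(460) - 52192) + 28294 = (460² - 52192) + 28294 = (211600 - 52192) + 28294 = 159408 + 28294 = 187702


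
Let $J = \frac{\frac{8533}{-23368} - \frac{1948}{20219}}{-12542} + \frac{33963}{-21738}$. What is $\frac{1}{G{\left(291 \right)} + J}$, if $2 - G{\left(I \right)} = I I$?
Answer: $- \frac{933444520563664}{79044606916807046529} \approx -1.1809 \cdot 10^{-5}$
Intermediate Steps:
$G{\left(I \right)} = 2 - I^{2}$ ($G{\left(I \right)} = 2 - I I = 2 - I^{2}$)
$J = - \frac{1458359996542673}{933444520563664}$ ($J = \left(8533 \left(- \frac{1}{23368}\right) - \frac{1948}{20219}\right) \left(- \frac{1}{12542}\right) + 33963 \left(- \frac{1}{21738}\right) = \left(- \frac{371}{1016} - \frac{1948}{20219}\right) \left(- \frac{1}{12542}\right) - \frac{11321}{7246} = \left(- \frac{9480417}{20542504}\right) \left(- \frac{1}{12542}\right) - \frac{11321}{7246} = \frac{9480417}{257644085168} - \frac{11321}{7246} = - \frac{1458359996542673}{933444520563664} \approx -1.5623$)
$\frac{1}{G{\left(291 \right)} + J} = \frac{1}{\left(2 - 291^{2}\right) - \frac{1458359996542673}{933444520563664}} = \frac{1}{\left(2 - 84681\right) - \frac{1458359996542673}{933444520563664}} = \frac{1}{-84679 - \frac{1458359996542673}{933444520563664}} = \frac{1}{- \frac{79044606916807046529}{933444520563664}} = - \frac{933444520563664}{79044606916807046529}$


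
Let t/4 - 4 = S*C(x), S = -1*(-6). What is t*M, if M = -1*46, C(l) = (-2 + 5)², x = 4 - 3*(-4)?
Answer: -10672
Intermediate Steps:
S = 6
x = 16 (x = 4 + 12 = 16)
C(l) = 9 (C(l) = 3² = 9)
M = -46
t = 232 (t = 16 + 4*(6*9) = 16 + 4*54 = 16 + 216 = 232)
t*M = 232*(-46) = -10672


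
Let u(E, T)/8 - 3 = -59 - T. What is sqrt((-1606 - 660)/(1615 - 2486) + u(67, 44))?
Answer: I*sqrt(604939114)/871 ≈ 28.238*I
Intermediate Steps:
u(E, T) = -448 - 8*T (u(E, T) = 24 + 8*(-59 - T) = 24 + (-472 - 8*T) = -448 - 8*T)
sqrt((-1606 - 660)/(1615 - 2486) + u(67, 44)) = sqrt((-1606 - 660)/(1615 - 2486) + (-448 - 8*44)) = sqrt(-2266/(-871) + (-448 - 352)) = sqrt(-2266*(-1/871) - 800) = sqrt(2266/871 - 800) = sqrt(-694534/871) = I*sqrt(604939114)/871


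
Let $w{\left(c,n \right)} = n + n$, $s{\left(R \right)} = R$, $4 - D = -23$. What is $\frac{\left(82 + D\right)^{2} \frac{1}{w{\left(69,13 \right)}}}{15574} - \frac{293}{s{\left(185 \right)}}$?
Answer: $- \frac{116444747}{74910940} \approx -1.5544$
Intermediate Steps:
$D = 27$ ($D = 4 - -23 = 4 + 23 = 27$)
$w{\left(c,n \right)} = 2 n$
$\frac{\left(82 + D\right)^{2} \frac{1}{w{\left(69,13 \right)}}}{15574} - \frac{293}{s{\left(185 \right)}} = \frac{\left(82 + 27\right)^{2} \frac{1}{2 \cdot 13}}{15574} - \frac{293}{185} = \frac{109^{2}}{26} \cdot \frac{1}{15574} - \frac{293}{185} = 11881 \cdot \frac{1}{26} \cdot \frac{1}{15574} - \frac{293}{185} = \frac{11881}{26} \cdot \frac{1}{15574} - \frac{293}{185} = \frac{11881}{404924} - \frac{293}{185} = - \frac{116444747}{74910940}$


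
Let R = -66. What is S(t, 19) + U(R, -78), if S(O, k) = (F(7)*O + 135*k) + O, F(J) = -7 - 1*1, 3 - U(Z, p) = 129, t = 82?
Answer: 1865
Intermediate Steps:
U(Z, p) = -126 (U(Z, p) = 3 - 1*129 = 3 - 129 = -126)
F(J) = -8 (F(J) = -7 - 1 = -8)
S(O, k) = -7*O + 135*k (S(O, k) = (-8*O + 135*k) + O = -7*O + 135*k)
S(t, 19) + U(R, -78) = (-7*82 + 135*19) - 126 = (-574 + 2565) - 126 = 1991 - 126 = 1865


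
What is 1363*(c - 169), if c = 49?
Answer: -163560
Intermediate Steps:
1363*(c - 169) = 1363*(49 - 169) = 1363*(-120) = -163560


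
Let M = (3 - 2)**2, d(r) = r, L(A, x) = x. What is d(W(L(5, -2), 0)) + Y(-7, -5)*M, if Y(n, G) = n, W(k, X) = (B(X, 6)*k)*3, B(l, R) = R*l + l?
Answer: -7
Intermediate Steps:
B(l, R) = l + R*l
W(k, X) = 21*X*k (W(k, X) = ((X*(1 + 6))*k)*3 = ((X*7)*k)*3 = ((7*X)*k)*3 = (7*X*k)*3 = 21*X*k)
M = 1 (M = 1**2 = 1)
d(W(L(5, -2), 0)) + Y(-7, -5)*M = 21*0*(-2) - 7*1 = 0 - 7 = -7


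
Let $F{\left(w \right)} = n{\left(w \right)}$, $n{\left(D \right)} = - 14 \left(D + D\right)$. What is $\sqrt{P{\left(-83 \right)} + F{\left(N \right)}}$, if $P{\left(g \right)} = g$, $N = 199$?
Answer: $i \sqrt{5655} \approx 75.2 i$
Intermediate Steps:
$n{\left(D \right)} = - 28 D$ ($n{\left(D \right)} = - 14 \cdot 2 D = - 28 D$)
$F{\left(w \right)} = - 28 w$
$\sqrt{P{\left(-83 \right)} + F{\left(N \right)}} = \sqrt{-83 - 5572} = \sqrt{-5655} = i \sqrt{5655}$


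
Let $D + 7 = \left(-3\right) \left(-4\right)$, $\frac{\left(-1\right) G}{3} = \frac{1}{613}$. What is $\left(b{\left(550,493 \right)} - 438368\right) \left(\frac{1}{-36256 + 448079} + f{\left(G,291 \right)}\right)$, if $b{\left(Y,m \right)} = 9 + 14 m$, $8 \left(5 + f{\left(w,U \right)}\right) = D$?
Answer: $\frac{6218933612229}{3294584} \approx 1.8876 \cdot 10^{6}$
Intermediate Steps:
$G = - \frac{3}{613} \approx -0.004894$
$D = 5$ ($D = -7 - -12 = -7 + 12 = 5$)
$f{\left(w,U \right)} = - \frac{35}{8}$ ($f{\left(w,U \right)} = -5 + \frac{1}{8} \cdot 5 = -5 + \frac{5}{8} = - \frac{35}{8}$)
$\left(b{\left(550,493 \right)} - 438368\right) \left(\frac{1}{-36256 + 448079} + f{\left(G,291 \right)}\right) = \left(\left(9 + 14 \cdot 493\right) - 438368\right) \left(\frac{1}{-36256 + 448079} - \frac{35}{8}\right) = \left(\left(9 + 6902\right) - 438368\right) \left(\frac{1}{411823} - \frac{35}{8}\right) = \left(6911 - 438368\right) \left(\frac{1}{411823} - \frac{35}{8}\right) = \left(-431457\right) \left(- \frac{14413797}{3294584}\right) = \frac{6218933612229}{3294584}$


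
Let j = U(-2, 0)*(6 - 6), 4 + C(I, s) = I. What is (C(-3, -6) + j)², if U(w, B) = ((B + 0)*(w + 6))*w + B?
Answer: 49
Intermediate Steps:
U(w, B) = B + B*w*(6 + w) (U(w, B) = (B*(6 + w))*w + B = B*w*(6 + w) + B = B + B*w*(6 + w))
C(I, s) = -4 + I
j = 0 (j = (0*(1 + (-2)² + 6*(-2)))*(6 - 6) = (0*(1 + 4 - 12))*0 = (0*(-7))*0 = 0*0 = 0)
(C(-3, -6) + j)² = ((-4 - 3) + 0)² = (-7 + 0)² = (-7)² = 49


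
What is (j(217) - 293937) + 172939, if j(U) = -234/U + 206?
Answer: -26212098/217 ≈ -1.2079e+5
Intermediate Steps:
j(U) = 206 - 234/U
(j(217) - 293937) + 172939 = ((206 - 234/217) - 293937) + 172939 = (44468/217 - 293937) + 172939 = -63739861/217 + 172939 = -26212098/217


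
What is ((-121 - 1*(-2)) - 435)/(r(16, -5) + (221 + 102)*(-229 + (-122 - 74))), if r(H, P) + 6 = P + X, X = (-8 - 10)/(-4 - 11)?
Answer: 1385/343212 ≈ 0.0040354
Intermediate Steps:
X = 6/5 (X = -18/(-15) = -18*(-1/15) = 6/5 ≈ 1.2000)
r(H, P) = -24/5 + P (r(H, P) = -6 + (P + 6/5) = -6 + (6/5 + P) = -24/5 + P)
((-121 - 1*(-2)) - 435)/(r(16, -5) + (221 + 102)*(-229 + (-122 - 74))) = ((-121 - 1*(-2)) - 435)/((-24/5 - 5) + (221 + 102)*(-229 + (-122 - 74))) = ((-121 + 2) - 435)/(-49/5 + 323*(-229 - 196)) = (-119 - 435)/(-49/5 + 323*(-425)) = -554/(-49/5 - 137275) = -554/(-686424/5) = -554*(-5/686424) = 1385/343212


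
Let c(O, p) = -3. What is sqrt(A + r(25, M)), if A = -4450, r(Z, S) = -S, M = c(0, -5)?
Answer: I*sqrt(4447) ≈ 66.686*I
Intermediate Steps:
M = -3
sqrt(A + r(25, M)) = sqrt(-4450 - 1*(-3)) = sqrt(-4450 + 3) = sqrt(-4447) = I*sqrt(4447)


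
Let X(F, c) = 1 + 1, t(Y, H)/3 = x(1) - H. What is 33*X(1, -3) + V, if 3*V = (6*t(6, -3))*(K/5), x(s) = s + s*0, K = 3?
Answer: 402/5 ≈ 80.400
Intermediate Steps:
x(s) = s (x(s) = s + 0 = s)
t(Y, H) = 3 - 3*H (t(Y, H) = 3*(1 - H) = 3 - 3*H)
X(F, c) = 2
V = 72/5 (V = ((6*(3 - 3*(-3)))*(3/5))/3 = ((6*(3 + 9))*(3*(⅕)))/3 = ((6*12)*(⅗))/3 = (72*(⅗))/3 = (⅓)*(216/5) = 72/5 ≈ 14.400)
33*X(1, -3) + V = 33*2 + 72/5 = 66 + 72/5 = 402/5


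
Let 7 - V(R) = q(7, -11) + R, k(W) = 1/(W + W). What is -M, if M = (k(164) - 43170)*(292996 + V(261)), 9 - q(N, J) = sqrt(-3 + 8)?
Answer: 4145028731347/328 + 14159759*sqrt(5)/328 ≈ 1.2637e+10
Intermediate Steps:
q(N, J) = 9 - sqrt(5) (q(N, J) = 9 - sqrt(-3 + 8) = 9 - sqrt(5))
k(W) = 1/(2*W)
V(R) = -2 + sqrt(5) - R (V(R) = 7 - ((9 - sqrt(5)) + R) = 7 - (9 + R - sqrt(5)) = 7 + (-9 + sqrt(5) - R) = -2 + sqrt(5) - R)
M = -4145028731347/328 - 14159759*sqrt(5)/328 (M = ((1/2)/164 - 43170)*(292996 + (-2 + sqrt(5) - 1*261)) = ((1/2)*(1/164) - 43170)*(292996 + (-2 + sqrt(5) - 261)) = (1/328 - 43170)*(292996 + (-263 + sqrt(5))) = -14159759*(292733 + sqrt(5))/328 = -4145028731347/328 - 14159759*sqrt(5)/328 ≈ -1.2637e+10)
-M = -(-4145028731347/328 - 14159759*sqrt(5)/328) = 4145028731347/328 + 14159759*sqrt(5)/328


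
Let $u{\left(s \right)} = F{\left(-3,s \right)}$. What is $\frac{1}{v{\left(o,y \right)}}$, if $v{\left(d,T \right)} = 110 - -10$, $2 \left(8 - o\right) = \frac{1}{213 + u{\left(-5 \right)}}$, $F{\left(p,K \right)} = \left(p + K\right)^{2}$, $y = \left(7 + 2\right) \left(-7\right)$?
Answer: $\frac{1}{120} \approx 0.0083333$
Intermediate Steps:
$y = -63$ ($y = 9 \left(-7\right) = -63$)
$F{\left(p,K \right)} = \left(K + p\right)^{2}$
$u{\left(s \right)} = \left(-3 + s\right)^{2}$ ($u{\left(s \right)} = \left(s - 3\right)^{2} = \left(-3 + s\right)^{2}$)
$o = \frac{4431}{554}$ ($o = 8 - \frac{1}{2 \left(213 + \left(-3 - 5\right)^{2}\right)} = 8 - \frac{1}{2 \left(213 + \left(-8\right)^{2}\right)} = 8 - \frac{1}{2 \left(213 + 64\right)} = 8 - \frac{1}{2 \cdot 277} = 8 - \frac{1}{554} = \frac{4431}{554} \approx 7.9982$)
$v{\left(d,T \right)} = 120$ ($v{\left(d,T \right)} = 110 + 10 = 120$)
$\frac{1}{v{\left(o,y \right)}} = \frac{1}{120}$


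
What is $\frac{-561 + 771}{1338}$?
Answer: $\frac{35}{223} \approx 0.15695$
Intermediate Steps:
$\frac{-561 + 771}{1338} = 210 \cdot \frac{1}{1338} = \frac{35}{223}$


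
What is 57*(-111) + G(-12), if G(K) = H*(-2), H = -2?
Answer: -6323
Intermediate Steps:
G(K) = 4 (G(K) = -2*(-2) = 4)
57*(-111) + G(-12) = 57*(-111) + 4 = -6327 + 4 = -6323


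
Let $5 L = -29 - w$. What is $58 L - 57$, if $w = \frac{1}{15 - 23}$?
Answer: $- \frac{7839}{20} \approx -391.95$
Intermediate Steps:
$w = - \frac{1}{8}$ ($w = \frac{1}{-8} = - \frac{1}{8} \approx -0.125$)
$L = - \frac{231}{40}$ ($L = \frac{-29 - - \frac{1}{8}}{5} = \frac{-29 + \frac{1}{8}}{5} = \frac{1}{5} \left(- \frac{231}{8}\right) = - \frac{231}{40} \approx -5.775$)
$58 L - 57 = 58 \left(- \frac{231}{40}\right) - 57 = - \frac{6699}{20} - 57 = - \frac{7839}{20}$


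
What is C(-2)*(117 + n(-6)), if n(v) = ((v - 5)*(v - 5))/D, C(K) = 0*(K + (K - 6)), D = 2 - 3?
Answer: 0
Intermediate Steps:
D = -1
C(K) = 0 (C(K) = 0*(K + (-6 + K)) = 0*(-6 + 2*K) = 0)
n(v) = -(-5 + v)**2 (n(v) = ((v - 5)*(v - 5))/(-1) = ((-5 + v)*(-5 + v))*(-1) = (-5 + v)**2*(-1) = -(-5 + v)**2)
C(-2)*(117 + n(-6)) = 0*(117 - (-5 - 6)**2) = 0*(117 - 1*(-11)**2) = 0*(117 - 1*121) = 0*(117 - 121) = 0*(-4) = 0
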